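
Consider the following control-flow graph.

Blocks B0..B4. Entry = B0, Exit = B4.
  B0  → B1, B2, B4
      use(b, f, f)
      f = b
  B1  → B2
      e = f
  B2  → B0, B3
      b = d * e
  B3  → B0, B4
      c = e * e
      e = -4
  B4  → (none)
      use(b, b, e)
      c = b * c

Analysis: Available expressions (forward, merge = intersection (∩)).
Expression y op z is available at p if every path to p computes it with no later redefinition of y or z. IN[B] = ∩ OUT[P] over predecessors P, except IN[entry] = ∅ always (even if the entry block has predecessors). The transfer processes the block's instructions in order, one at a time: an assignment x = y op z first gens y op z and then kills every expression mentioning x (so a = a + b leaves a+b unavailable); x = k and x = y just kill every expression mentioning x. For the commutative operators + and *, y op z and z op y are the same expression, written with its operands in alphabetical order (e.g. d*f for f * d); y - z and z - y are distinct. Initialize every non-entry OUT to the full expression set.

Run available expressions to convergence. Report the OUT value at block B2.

Per-block solution:
  B0: | IN={} | OUT={}
  B1: | IN={} | OUT={}
  B2: | IN={} | OUT={d*e}
  B3: | IN={d*e} | OUT={}
  B4: | IN={} | OUT={}

Merge at B2: IN[B2] = OUT[B0] ∩ OUT[B1] = {}
Applying B2's transfer function to that IN value gives OUT[B2] (row B2 above).

Answer: {d*e}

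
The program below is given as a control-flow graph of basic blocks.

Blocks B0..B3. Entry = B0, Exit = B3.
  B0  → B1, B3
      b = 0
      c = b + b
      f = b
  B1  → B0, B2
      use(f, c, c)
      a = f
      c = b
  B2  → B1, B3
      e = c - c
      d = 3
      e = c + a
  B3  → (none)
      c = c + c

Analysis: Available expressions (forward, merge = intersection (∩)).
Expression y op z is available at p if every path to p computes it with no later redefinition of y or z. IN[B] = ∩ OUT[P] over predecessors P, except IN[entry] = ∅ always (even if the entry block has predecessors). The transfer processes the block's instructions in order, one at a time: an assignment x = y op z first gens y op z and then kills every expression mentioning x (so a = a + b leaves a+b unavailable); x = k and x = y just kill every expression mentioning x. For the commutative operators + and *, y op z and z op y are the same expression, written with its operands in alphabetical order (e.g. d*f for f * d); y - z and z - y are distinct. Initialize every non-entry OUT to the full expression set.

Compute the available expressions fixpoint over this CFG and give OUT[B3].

Fixpoint table:
  B0:   IN={}   OUT={b+b}
  B1:   IN={b+b}   OUT={b+b}
  B2:   IN={b+b}   OUT={a+c, b+b, c-c}
  B3:   IN={b+b}   OUT={b+b}

Merge at B3: IN[B3] = OUT[B0] ∩ OUT[B2] = {b+b}
Applying B3's transfer function to that IN value gives OUT[B3] (row B3 above).

Answer: {b+b}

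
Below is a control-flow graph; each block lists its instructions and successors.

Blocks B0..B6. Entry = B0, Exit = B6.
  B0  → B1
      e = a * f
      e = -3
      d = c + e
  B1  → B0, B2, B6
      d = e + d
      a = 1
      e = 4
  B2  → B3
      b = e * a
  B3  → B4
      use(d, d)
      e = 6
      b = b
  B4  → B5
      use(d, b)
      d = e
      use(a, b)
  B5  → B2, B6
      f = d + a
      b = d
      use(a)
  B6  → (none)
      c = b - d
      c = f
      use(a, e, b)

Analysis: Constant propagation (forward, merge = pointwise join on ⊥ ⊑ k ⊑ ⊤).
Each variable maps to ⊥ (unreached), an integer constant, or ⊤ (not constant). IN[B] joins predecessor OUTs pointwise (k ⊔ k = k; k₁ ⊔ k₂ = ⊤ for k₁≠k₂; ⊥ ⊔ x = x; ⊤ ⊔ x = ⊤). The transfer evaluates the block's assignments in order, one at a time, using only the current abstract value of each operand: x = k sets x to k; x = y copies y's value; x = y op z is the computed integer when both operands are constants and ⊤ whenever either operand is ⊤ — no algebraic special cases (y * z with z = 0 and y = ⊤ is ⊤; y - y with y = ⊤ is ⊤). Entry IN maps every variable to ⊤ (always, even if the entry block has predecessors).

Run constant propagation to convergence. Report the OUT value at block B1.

Answer: {a: 1, b: ⊤, c: ⊤, d: ⊤, e: 4, f: ⊤}

Trace:
Fixpoint table:
  B0:  IN=(all ⊤)  OUT={e:-3; rest ⊤}
  B1:  IN={e:-3; rest ⊤}  OUT={a:1, e:4; rest ⊤}
  B2:  IN={a:1; rest ⊤}  OUT={a:1; rest ⊤}
  B3:  IN={a:1; rest ⊤}  OUT={a:1, e:6; rest ⊤}
  B4:  IN={a:1, e:6; rest ⊤}  OUT={a:1, d:6, e:6; rest ⊤}
  B5:  IN={a:1, d:6, e:6; rest ⊤}  OUT={a:1, b:6, d:6, e:6, f:7; rest ⊤}
  B6:  IN={a:1; rest ⊤}  OUT={a:1; rest ⊤}

Merge at B1: IN[B1] = OUT[B0] = {a: ⊤, b: ⊤, c: ⊤, d: ⊤, e: -3, f: ⊤}
Applying B1's transfer function to that IN value gives OUT[B1] (row B1 above).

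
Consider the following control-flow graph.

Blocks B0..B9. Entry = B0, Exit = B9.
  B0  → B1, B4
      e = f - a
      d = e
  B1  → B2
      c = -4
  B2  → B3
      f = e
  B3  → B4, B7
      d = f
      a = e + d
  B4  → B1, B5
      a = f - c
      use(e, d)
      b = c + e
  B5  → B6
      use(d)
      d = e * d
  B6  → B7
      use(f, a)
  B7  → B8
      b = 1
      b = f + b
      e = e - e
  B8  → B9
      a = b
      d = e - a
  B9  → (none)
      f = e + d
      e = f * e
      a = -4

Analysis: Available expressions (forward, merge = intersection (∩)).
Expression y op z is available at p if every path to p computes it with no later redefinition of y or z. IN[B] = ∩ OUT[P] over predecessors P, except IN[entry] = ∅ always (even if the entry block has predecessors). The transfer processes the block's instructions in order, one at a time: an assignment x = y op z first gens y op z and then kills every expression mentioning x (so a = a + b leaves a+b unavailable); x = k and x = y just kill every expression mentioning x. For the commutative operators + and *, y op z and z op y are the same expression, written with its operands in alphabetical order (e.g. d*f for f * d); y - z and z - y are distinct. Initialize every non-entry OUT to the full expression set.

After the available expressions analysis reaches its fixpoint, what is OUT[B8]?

Answer: {e-a}

Trace:
Per-block solution:
  B0: | IN={} | OUT={f-a}
  B1: | IN={} | OUT={}
  B2: | IN={} | OUT={}
  B3: | IN={} | OUT={d+e}
  B4: | IN={} | OUT={c+e, f-c}
  B5: | IN={c+e, f-c} | OUT={c+e, f-c}
  B6: | IN={c+e, f-c} | OUT={c+e, f-c}
  B7: | IN={} | OUT={}
  B8: | IN={} | OUT={e-a}
  B9: | IN={e-a} | OUT={}

Merge at B8: IN[B8] = OUT[B7] = {}
Applying B8's transfer function to that IN value gives OUT[B8] (row B8 above).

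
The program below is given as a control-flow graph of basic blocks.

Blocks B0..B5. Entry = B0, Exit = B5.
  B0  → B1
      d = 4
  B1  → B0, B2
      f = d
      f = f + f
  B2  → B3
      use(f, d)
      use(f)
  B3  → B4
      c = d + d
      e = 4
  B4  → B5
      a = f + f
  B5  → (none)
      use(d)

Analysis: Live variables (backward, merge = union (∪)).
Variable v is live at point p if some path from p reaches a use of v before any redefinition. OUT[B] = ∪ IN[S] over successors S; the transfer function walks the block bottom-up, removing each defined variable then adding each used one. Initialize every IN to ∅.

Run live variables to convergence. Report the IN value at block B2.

Fixpoint table:
  B0: | IN={} | OUT={d}
  B1: | IN={d} | OUT={d, f}
  B2: | IN={d, f} | OUT={d, f}
  B3: | IN={d, f} | OUT={d, f}
  B4: | IN={d, f} | OUT={d}
  B5: | IN={d} | OUT={}

Merge at B2: OUT[B2] = IN[B3] = {d, f}
Applying B2's transfer function to that OUT value gives IN[B2] (row B2 above).

Answer: {d, f}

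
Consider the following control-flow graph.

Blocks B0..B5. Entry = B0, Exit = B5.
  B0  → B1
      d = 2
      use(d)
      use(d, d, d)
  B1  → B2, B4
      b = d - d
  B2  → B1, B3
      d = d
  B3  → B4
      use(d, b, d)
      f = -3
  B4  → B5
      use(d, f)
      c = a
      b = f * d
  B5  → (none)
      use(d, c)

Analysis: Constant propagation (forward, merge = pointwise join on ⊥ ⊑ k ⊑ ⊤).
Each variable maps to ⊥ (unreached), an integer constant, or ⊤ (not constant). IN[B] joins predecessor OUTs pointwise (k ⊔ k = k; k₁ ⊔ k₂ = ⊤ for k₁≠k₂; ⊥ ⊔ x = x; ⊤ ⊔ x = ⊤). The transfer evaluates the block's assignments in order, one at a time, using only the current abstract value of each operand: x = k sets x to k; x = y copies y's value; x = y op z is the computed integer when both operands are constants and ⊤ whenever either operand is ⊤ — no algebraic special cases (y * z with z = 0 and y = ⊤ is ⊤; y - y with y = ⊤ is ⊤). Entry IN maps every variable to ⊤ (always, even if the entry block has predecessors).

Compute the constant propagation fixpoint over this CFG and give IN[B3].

Per-block solution:
  B0: | IN=(all ⊤) | OUT={d:2; rest ⊤}
  B1: | IN={d:2; rest ⊤} | OUT={b:0, d:2; rest ⊤}
  B2: | IN={b:0, d:2; rest ⊤} | OUT={b:0, d:2; rest ⊤}
  B3: | IN={b:0, d:2; rest ⊤} | OUT={b:0, d:2, f:-3; rest ⊤}
  B4: | IN={b:0, d:2; rest ⊤} | OUT={d:2; rest ⊤}
  B5: | IN={d:2; rest ⊤} | OUT={d:2; rest ⊤}

Merge at B3: IN[B3] = OUT[B2] = {a: ⊤, b: 0, c: ⊤, d: 2, e: ⊤, f: ⊤}

Answer: {a: ⊤, b: 0, c: ⊤, d: 2, e: ⊤, f: ⊤}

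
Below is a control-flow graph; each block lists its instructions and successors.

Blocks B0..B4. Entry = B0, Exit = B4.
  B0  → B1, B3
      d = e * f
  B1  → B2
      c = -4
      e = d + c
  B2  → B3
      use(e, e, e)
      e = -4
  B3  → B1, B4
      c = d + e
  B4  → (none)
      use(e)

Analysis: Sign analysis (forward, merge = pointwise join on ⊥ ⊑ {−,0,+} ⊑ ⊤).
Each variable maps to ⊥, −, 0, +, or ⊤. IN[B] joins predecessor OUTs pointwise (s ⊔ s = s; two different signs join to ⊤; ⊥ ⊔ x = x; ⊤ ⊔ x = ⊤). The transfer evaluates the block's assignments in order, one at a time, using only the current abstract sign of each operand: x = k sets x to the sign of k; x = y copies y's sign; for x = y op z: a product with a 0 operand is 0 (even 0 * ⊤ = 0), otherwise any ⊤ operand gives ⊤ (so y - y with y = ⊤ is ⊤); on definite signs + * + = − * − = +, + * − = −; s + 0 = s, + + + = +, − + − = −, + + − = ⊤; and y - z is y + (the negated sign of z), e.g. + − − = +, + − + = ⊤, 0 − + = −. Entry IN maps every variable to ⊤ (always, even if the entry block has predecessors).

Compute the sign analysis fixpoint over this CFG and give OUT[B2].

Fixpoint table:
  B0:  IN=(all ⊤)  OUT=(all ⊤)
  B1:  IN=(all ⊤)  OUT={c:-; rest ⊤}
  B2:  IN={c:-; rest ⊤}  OUT={c:-, e:-; rest ⊤}
  B3:  IN=(all ⊤)  OUT=(all ⊤)
  B4:  IN=(all ⊤)  OUT=(all ⊤)

Merge at B2: IN[B2] = OUT[B1] = {a: ⊤, b: ⊤, c: -, d: ⊤, e: ⊤, f: ⊤}
Applying B2's transfer function to that IN value gives OUT[B2] (row B2 above).

Answer: {a: ⊤, b: ⊤, c: -, d: ⊤, e: -, f: ⊤}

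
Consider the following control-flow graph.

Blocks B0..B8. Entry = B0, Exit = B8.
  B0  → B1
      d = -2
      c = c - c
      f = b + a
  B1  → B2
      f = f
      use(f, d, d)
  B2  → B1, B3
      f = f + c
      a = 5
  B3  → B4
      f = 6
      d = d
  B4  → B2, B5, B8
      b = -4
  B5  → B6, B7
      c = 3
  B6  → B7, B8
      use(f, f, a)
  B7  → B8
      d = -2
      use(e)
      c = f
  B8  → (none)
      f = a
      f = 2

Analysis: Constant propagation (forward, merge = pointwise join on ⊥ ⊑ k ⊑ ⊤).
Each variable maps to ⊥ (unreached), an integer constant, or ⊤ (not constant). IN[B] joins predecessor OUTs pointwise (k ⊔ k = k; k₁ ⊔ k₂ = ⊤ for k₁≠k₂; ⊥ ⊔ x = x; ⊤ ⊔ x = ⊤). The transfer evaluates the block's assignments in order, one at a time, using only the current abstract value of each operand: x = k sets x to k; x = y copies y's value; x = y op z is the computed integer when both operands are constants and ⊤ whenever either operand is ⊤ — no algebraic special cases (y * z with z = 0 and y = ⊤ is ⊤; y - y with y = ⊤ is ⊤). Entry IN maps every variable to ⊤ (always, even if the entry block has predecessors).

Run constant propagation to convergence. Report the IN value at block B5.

Answer: {a: 5, b: -4, c: ⊤, d: -2, e: ⊤, f: 6}

Working:
Converged values:
  B0:  IN=(all ⊤)  OUT={d:-2; rest ⊤}
  B1:  IN={d:-2; rest ⊤}  OUT={d:-2; rest ⊤}
  B2:  IN={d:-2; rest ⊤}  OUT={a:5, d:-2; rest ⊤}
  B3:  IN={a:5, d:-2; rest ⊤}  OUT={a:5, d:-2, f:6; rest ⊤}
  B4:  IN={a:5, d:-2, f:6; rest ⊤}  OUT={a:5, b:-4, d:-2, f:6; rest ⊤}
  B5:  IN={a:5, b:-4, d:-2, f:6; rest ⊤}  OUT={a:5, b:-4, c:3, d:-2, f:6; rest ⊤}
  B6:  IN={a:5, b:-4, c:3, d:-2, f:6; rest ⊤}  OUT={a:5, b:-4, c:3, d:-2, f:6; rest ⊤}
  B7:  IN={a:5, b:-4, c:3, d:-2, f:6; rest ⊤}  OUT={a:5, b:-4, c:6, d:-2, f:6; rest ⊤}
  B8:  IN={a:5, b:-4, d:-2, f:6; rest ⊤}  OUT={a:5, b:-4, d:-2, f:2; rest ⊤}

Merge at B5: IN[B5] = OUT[B4] = {a: 5, b: -4, c: ⊤, d: -2, e: ⊤, f: 6}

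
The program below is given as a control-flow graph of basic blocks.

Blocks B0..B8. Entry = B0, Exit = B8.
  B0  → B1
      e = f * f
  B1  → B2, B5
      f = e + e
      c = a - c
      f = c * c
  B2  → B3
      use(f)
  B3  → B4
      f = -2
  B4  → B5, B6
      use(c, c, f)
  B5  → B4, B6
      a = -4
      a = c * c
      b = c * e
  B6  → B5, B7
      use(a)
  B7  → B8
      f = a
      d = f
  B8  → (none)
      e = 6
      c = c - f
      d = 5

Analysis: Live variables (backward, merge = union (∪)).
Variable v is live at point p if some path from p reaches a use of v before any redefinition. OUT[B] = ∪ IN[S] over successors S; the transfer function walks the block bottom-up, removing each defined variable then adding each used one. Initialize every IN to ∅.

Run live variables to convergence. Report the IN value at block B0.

Answer: {a, c, f}

Trace:
Fixpoint table:
  B0: | IN={a, c, f} | OUT={a, c, e}
  B1: | IN={a, c, e} | OUT={a, c, e, f}
  B2: | IN={a, c, e, f} | OUT={a, c, e}
  B3: | IN={a, c, e} | OUT={a, c, e, f}
  B4: | IN={a, c, e, f} | OUT={a, c, e, f}
  B5: | IN={c, e, f} | OUT={a, c, e, f}
  B6: | IN={a, c, e, f} | OUT={a, c, e, f}
  B7: | IN={a, c} | OUT={c, f}
  B8: | IN={c, f} | OUT={}

Merge at B0: OUT[B0] = IN[B1] = {a, c, e}
Applying B0's transfer function to that OUT value gives IN[B0] (row B0 above).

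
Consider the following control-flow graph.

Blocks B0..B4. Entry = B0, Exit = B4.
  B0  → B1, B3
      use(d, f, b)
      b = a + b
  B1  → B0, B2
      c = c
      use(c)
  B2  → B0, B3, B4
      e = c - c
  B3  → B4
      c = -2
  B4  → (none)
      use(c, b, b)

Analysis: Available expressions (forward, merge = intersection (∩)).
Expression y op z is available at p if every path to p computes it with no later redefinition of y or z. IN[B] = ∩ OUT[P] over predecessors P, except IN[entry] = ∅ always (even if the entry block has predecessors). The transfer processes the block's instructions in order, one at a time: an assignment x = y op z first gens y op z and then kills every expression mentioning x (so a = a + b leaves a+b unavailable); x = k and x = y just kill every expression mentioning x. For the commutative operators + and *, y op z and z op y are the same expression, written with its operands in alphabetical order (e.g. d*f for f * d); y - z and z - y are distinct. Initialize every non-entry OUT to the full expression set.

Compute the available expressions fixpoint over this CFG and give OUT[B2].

Fixpoint table:
  B0:   IN={}   OUT={}
  B1:   IN={}   OUT={}
  B2:   IN={}   OUT={c-c}
  B3:   IN={}   OUT={}
  B4:   IN={}   OUT={}

Merge at B2: IN[B2] = OUT[B1] = {}
Applying B2's transfer function to that IN value gives OUT[B2] (row B2 above).

Answer: {c-c}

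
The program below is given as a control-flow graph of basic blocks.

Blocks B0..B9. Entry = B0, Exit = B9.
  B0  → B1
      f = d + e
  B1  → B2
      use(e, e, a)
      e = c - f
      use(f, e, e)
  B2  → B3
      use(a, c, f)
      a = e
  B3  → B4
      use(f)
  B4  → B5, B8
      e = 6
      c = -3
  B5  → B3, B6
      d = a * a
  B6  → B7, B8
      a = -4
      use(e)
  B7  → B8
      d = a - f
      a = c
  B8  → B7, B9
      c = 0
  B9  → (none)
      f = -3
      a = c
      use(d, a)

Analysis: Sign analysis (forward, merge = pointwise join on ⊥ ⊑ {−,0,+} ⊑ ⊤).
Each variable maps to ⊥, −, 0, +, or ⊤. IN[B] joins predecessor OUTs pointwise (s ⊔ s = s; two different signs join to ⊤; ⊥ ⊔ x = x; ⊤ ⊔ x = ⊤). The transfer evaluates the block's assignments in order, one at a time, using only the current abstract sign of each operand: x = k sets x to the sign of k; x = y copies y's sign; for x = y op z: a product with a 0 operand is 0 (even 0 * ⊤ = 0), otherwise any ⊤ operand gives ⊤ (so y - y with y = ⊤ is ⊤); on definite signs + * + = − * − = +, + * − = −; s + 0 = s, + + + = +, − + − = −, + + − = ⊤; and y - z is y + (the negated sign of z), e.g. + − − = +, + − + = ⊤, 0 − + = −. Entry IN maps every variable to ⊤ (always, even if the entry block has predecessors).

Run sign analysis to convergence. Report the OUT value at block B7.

Answer: {a: ⊤, b: ⊤, c: ⊤, d: ⊤, e: +, f: ⊤}

Working:
Fixpoint table:
  B0:  IN=(all ⊤)  OUT=(all ⊤)
  B1:  IN=(all ⊤)  OUT=(all ⊤)
  B2:  IN=(all ⊤)  OUT=(all ⊤)
  B3:  IN=(all ⊤)  OUT=(all ⊤)
  B4:  IN=(all ⊤)  OUT={c:-, e:+; rest ⊤}
  B5:  IN={c:-, e:+; rest ⊤}  OUT={c:-, e:+; rest ⊤}
  B6:  IN={c:-, e:+; rest ⊤}  OUT={a:-, c:-, e:+; rest ⊤}
  B7:  IN={e:+; rest ⊤}  OUT={e:+; rest ⊤}
  B8:  IN={e:+; rest ⊤}  OUT={c:0, e:+; rest ⊤}
  B9:  IN={c:0, e:+; rest ⊤}  OUT={a:0, c:0, e:+, f:-; rest ⊤}

Merge at B7: IN[B7] = OUT[B6] ⊔ OUT[B8] = {a: ⊤, b: ⊤, c: ⊤, d: ⊤, e: +, f: ⊤}
Applying B7's transfer function to that IN value gives OUT[B7] (row B7 above).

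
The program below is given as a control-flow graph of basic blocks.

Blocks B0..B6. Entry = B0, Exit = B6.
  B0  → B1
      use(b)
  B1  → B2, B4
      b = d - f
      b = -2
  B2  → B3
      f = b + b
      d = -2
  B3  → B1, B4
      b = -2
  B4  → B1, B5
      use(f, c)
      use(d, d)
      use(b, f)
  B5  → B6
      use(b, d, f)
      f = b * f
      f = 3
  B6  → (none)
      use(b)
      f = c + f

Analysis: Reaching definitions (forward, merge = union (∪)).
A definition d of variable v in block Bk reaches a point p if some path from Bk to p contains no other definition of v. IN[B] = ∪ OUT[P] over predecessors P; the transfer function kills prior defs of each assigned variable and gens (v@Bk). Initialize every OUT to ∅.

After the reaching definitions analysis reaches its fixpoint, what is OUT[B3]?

Per-block solution:
  B0: | IN={} | OUT={}
  B1: | IN={b@B1, b@B3, d@B2, f@B2} | OUT={b@B1, d@B2, f@B2}
  B2: | IN={b@B1, d@B2, f@B2} | OUT={b@B1, d@B2, f@B2}
  B3: | IN={b@B1, d@B2, f@B2} | OUT={b@B3, d@B2, f@B2}
  B4: | IN={b@B1, b@B3, d@B2, f@B2} | OUT={b@B1, b@B3, d@B2, f@B2}
  B5: | IN={b@B1, b@B3, d@B2, f@B2} | OUT={b@B1, b@B3, d@B2, f@B5}
  B6: | IN={b@B1, b@B3, d@B2, f@B5} | OUT={b@B1, b@B3, d@B2, f@B6}

Merge at B3: IN[B3] = OUT[B2] = {b@B1, d@B2, f@B2}
Applying B3's transfer function to that IN value gives OUT[B3] (row B3 above).

Answer: {b@B3, d@B2, f@B2}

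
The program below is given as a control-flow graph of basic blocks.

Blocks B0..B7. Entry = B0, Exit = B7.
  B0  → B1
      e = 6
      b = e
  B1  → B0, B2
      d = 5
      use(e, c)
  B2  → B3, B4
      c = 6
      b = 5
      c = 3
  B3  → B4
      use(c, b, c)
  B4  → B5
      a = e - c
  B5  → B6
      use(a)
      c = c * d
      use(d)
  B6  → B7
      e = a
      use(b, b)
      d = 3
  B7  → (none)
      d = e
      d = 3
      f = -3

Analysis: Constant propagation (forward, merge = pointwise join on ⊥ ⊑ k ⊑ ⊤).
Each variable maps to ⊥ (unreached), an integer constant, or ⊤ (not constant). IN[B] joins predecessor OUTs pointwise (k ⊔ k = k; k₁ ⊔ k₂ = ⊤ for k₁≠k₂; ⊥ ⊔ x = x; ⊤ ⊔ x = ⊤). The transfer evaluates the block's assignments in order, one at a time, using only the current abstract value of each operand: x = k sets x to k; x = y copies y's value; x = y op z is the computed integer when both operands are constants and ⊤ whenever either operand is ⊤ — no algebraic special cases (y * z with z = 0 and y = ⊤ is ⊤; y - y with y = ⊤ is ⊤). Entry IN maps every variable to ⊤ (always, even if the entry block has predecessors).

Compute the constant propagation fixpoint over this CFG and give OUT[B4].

Answer: {a: 3, b: 5, c: 3, d: 5, e: 6, f: ⊤}

Trace:
Fixpoint table:
  B0:   IN=(all ⊤)   OUT={b:6, e:6; rest ⊤}
  B1:   IN={b:6, e:6; rest ⊤}   OUT={b:6, d:5, e:6; rest ⊤}
  B2:   IN={b:6, d:5, e:6; rest ⊤}   OUT={b:5, c:3, d:5, e:6; rest ⊤}
  B3:   IN={b:5, c:3, d:5, e:6; rest ⊤}   OUT={b:5, c:3, d:5, e:6; rest ⊤}
  B4:   IN={b:5, c:3, d:5, e:6; rest ⊤}   OUT={a:3, b:5, c:3, d:5, e:6; rest ⊤}
  B5:   IN={a:3, b:5, c:3, d:5, e:6; rest ⊤}   OUT={a:3, b:5, c:15, d:5, e:6; rest ⊤}
  B6:   IN={a:3, b:5, c:15, d:5, e:6; rest ⊤}   OUT={a:3, b:5, c:15, d:3, e:3; rest ⊤}
  B7:   IN={a:3, b:5, c:15, d:3, e:3; rest ⊤}   OUT={a:3, b:5, c:15, d:3, e:3, f:-3; rest ⊤}

Merge at B4: IN[B4] = OUT[B2] ⊔ OUT[B3] = {a: ⊤, b: 5, c: 3, d: 5, e: 6, f: ⊤}
Applying B4's transfer function to that IN value gives OUT[B4] (row B4 above).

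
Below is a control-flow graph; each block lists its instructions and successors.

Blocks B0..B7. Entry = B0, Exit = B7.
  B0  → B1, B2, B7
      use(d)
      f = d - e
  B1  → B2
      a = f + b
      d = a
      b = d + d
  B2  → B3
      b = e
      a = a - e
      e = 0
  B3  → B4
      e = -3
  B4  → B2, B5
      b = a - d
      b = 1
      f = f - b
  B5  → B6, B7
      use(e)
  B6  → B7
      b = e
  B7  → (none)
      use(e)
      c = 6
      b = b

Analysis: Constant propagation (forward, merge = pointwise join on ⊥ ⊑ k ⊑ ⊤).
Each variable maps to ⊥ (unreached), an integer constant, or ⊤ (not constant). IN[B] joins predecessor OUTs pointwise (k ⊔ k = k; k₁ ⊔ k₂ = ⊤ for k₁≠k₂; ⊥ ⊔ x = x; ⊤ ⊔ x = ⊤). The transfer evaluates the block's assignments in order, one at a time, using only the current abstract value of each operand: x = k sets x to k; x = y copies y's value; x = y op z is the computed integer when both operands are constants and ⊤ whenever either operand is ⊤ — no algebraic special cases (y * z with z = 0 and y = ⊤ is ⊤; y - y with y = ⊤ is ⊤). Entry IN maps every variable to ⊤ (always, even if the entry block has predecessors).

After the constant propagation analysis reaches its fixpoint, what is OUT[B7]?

Converged values:
  B0:  IN=(all ⊤)  OUT=(all ⊤)
  B1:  IN=(all ⊤)  OUT=(all ⊤)
  B2:  IN=(all ⊤)  OUT={e:0; rest ⊤}
  B3:  IN={e:0; rest ⊤}  OUT={e:-3; rest ⊤}
  B4:  IN={e:-3; rest ⊤}  OUT={b:1, e:-3; rest ⊤}
  B5:  IN={b:1, e:-3; rest ⊤}  OUT={b:1, e:-3; rest ⊤}
  B6:  IN={b:1, e:-3; rest ⊤}  OUT={b:-3, e:-3; rest ⊤}
  B7:  IN=(all ⊤)  OUT={c:6; rest ⊤}

Merge at B7: IN[B7] = OUT[B0] ⊔ OUT[B5] ⊔ OUT[B6] = {a: ⊤, b: ⊤, c: ⊤, d: ⊤, e: ⊤, f: ⊤}
Applying B7's transfer function to that IN value gives OUT[B7] (row B7 above).

Answer: {a: ⊤, b: ⊤, c: 6, d: ⊤, e: ⊤, f: ⊤}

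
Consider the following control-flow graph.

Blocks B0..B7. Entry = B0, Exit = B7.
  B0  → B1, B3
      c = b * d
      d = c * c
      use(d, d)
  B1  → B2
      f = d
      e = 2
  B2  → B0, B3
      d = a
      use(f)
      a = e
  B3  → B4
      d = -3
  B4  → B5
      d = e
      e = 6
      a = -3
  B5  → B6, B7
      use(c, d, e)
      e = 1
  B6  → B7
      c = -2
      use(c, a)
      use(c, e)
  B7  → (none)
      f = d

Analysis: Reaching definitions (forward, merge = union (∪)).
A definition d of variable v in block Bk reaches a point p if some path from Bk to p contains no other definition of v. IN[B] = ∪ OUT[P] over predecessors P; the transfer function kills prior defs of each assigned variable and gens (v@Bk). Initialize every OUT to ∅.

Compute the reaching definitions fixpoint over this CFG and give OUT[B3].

Per-block solution:
  B0:   IN={a@B2, c@B0, d@B2, e@B1, f@B1}   OUT={a@B2, c@B0, d@B0, e@B1, f@B1}
  B1:   IN={a@B2, c@B0, d@B0, e@B1, f@B1}   OUT={a@B2, c@B0, d@B0, e@B1, f@B1}
  B2:   IN={a@B2, c@B0, d@B0, e@B1, f@B1}   OUT={a@B2, c@B0, d@B2, e@B1, f@B1}
  B3:   IN={a@B2, c@B0, d@B0, d@B2, e@B1, f@B1}   OUT={a@B2, c@B0, d@B3, e@B1, f@B1}
  B4:   IN={a@B2, c@B0, d@B3, e@B1, f@B1}   OUT={a@B4, c@B0, d@B4, e@B4, f@B1}
  B5:   IN={a@B4, c@B0, d@B4, e@B4, f@B1}   OUT={a@B4, c@B0, d@B4, e@B5, f@B1}
  B6:   IN={a@B4, c@B0, d@B4, e@B5, f@B1}   OUT={a@B4, c@B6, d@B4, e@B5, f@B1}
  B7:   IN={a@B4, c@B0, c@B6, d@B4, e@B5, f@B1}   OUT={a@B4, c@B0, c@B6, d@B4, e@B5, f@B7}

Merge at B3: IN[B3] = OUT[B0] ⊔ OUT[B2] = {a@B2, c@B0, d@B0, d@B2, e@B1, f@B1}
Applying B3's transfer function to that IN value gives OUT[B3] (row B3 above).

Answer: {a@B2, c@B0, d@B3, e@B1, f@B1}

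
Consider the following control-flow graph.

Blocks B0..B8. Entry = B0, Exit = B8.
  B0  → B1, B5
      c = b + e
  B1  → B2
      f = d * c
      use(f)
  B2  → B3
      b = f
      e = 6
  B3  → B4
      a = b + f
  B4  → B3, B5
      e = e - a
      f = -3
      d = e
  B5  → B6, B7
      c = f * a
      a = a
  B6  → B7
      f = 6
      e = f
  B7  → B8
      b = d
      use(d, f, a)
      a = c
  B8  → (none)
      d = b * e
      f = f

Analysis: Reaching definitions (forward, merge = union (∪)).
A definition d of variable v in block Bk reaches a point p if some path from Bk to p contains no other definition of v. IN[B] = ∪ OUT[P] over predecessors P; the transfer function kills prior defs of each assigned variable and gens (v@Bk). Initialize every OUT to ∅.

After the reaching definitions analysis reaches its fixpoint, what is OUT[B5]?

Fixpoint table:
  B0: | IN={} | OUT={c@B0}
  B1: | IN={c@B0} | OUT={c@B0, f@B1}
  B2: | IN={c@B0, f@B1} | OUT={b@B2, c@B0, e@B2, f@B1}
  B3: | IN={a@B3, b@B2, c@B0, d@B4, e@B2, e@B4, f@B1, f@B4} | OUT={a@B3, b@B2, c@B0, d@B4, e@B2, e@B4, f@B1, f@B4}
  B4: | IN={a@B3, b@B2, c@B0, d@B4, e@B2, e@B4, f@B1, f@B4} | OUT={a@B3, b@B2, c@B0, d@B4, e@B4, f@B4}
  B5: | IN={a@B3, b@B2, c@B0, d@B4, e@B4, f@B4} | OUT={a@B5, b@B2, c@B5, d@B4, e@B4, f@B4}
  B6: | IN={a@B5, b@B2, c@B5, d@B4, e@B4, f@B4} | OUT={a@B5, b@B2, c@B5, d@B4, e@B6, f@B6}
  B7: | IN={a@B5, b@B2, c@B5, d@B4, e@B4, e@B6, f@B4, f@B6} | OUT={a@B7, b@B7, c@B5, d@B4, e@B4, e@B6, f@B4, f@B6}
  B8: | IN={a@B7, b@B7, c@B5, d@B4, e@B4, e@B6, f@B4, f@B6} | OUT={a@B7, b@B7, c@B5, d@B8, e@B4, e@B6, f@B8}

Merge at B5: IN[B5] = OUT[B0] ⊔ OUT[B4] = {a@B3, b@B2, c@B0, d@B4, e@B4, f@B4}
Applying B5's transfer function to that IN value gives OUT[B5] (row B5 above).

Answer: {a@B5, b@B2, c@B5, d@B4, e@B4, f@B4}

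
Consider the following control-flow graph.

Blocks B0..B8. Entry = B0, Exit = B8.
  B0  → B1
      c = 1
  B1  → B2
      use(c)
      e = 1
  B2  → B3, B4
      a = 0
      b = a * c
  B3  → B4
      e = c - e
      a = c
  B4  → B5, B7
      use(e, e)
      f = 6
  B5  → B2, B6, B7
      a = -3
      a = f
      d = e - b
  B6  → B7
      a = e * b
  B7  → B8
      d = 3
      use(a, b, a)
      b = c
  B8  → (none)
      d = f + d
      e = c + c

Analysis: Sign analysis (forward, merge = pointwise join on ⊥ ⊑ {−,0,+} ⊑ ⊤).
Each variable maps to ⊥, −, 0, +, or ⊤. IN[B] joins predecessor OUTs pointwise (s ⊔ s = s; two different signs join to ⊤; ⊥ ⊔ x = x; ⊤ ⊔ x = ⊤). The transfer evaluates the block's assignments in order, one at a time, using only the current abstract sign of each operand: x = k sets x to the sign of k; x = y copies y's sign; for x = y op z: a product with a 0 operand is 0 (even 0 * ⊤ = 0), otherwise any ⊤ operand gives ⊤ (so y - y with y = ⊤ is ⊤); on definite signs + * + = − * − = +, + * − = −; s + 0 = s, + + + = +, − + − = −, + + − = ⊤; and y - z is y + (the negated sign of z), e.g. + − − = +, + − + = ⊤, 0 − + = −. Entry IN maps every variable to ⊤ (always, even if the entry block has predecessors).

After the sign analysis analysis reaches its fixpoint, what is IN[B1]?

Answer: {a: ⊤, b: ⊤, c: +, d: ⊤, e: ⊤, f: ⊤}

Derivation:
Fixpoint table:
  B0: | IN=(all ⊤) | OUT={c:+; rest ⊤}
  B1: | IN={c:+; rest ⊤} | OUT={c:+, e:+; rest ⊤}
  B2: | IN={c:+; rest ⊤} | OUT={a:0, b:0, c:+; rest ⊤}
  B3: | IN={a:0, b:0, c:+; rest ⊤} | OUT={a:+, b:0, c:+; rest ⊤}
  B4: | IN={b:0, c:+; rest ⊤} | OUT={b:0, c:+, f:+; rest ⊤}
  B5: | IN={b:0, c:+, f:+; rest ⊤} | OUT={a:+, b:0, c:+, f:+; rest ⊤}
  B6: | IN={a:+, b:0, c:+, f:+; rest ⊤} | OUT={a:0, b:0, c:+, f:+; rest ⊤}
  B7: | IN={b:0, c:+, f:+; rest ⊤} | OUT={b:+, c:+, d:+, f:+; rest ⊤}
  B8: | IN={b:+, c:+, d:+, f:+; rest ⊤} | OUT={b:+, c:+, d:+, e:+, f:+; rest ⊤}

Merge at B1: IN[B1] = OUT[B0] = {a: ⊤, b: ⊤, c: +, d: ⊤, e: ⊤, f: ⊤}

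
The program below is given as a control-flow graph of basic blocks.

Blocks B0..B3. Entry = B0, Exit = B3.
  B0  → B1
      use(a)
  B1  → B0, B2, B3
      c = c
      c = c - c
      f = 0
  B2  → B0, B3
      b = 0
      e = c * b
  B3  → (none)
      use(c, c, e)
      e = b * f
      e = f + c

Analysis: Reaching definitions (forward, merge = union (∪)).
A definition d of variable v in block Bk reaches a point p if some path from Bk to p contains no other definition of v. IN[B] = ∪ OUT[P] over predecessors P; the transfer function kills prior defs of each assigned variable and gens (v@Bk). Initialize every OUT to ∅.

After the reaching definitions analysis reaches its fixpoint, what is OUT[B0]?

Fixpoint table:
  B0:   IN={b@B2, c@B1, e@B2, f@B1}   OUT={b@B2, c@B1, e@B2, f@B1}
  B1:   IN={b@B2, c@B1, e@B2, f@B1}   OUT={b@B2, c@B1, e@B2, f@B1}
  B2:   IN={b@B2, c@B1, e@B2, f@B1}   OUT={b@B2, c@B1, e@B2, f@B1}
  B3:   IN={b@B2, c@B1, e@B2, f@B1}   OUT={b@B2, c@B1, e@B3, f@B1}

Merge at B0 (entry node, so the boundary value {} is joined with the incoming edge(s)): IN[B0] = {} ⊔ OUT[B1] ⊔ OUT[B2] = {b@B2, c@B1, e@B2, f@B1}
Applying B0's transfer function to that IN value gives OUT[B0] (row B0 above).

Answer: {b@B2, c@B1, e@B2, f@B1}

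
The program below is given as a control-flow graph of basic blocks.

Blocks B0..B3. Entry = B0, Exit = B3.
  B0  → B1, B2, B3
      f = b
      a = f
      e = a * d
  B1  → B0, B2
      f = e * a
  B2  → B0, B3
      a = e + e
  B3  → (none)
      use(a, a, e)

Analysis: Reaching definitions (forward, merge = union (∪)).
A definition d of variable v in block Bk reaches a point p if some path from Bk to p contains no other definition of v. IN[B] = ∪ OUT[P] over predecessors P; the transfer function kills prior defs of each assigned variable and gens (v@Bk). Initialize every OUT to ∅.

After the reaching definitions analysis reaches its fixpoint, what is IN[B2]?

Fixpoint table:
  B0:  IN={a@B0, a@B2, e@B0, f@B0, f@B1}  OUT={a@B0, e@B0, f@B0}
  B1:  IN={a@B0, e@B0, f@B0}  OUT={a@B0, e@B0, f@B1}
  B2:  IN={a@B0, e@B0, f@B0, f@B1}  OUT={a@B2, e@B0, f@B0, f@B1}
  B3:  IN={a@B0, a@B2, e@B0, f@B0, f@B1}  OUT={a@B0, a@B2, e@B0, f@B0, f@B1}

Merge at B2: IN[B2] = OUT[B0] ⊔ OUT[B1] = {a@B0, e@B0, f@B0, f@B1}

Answer: {a@B0, e@B0, f@B0, f@B1}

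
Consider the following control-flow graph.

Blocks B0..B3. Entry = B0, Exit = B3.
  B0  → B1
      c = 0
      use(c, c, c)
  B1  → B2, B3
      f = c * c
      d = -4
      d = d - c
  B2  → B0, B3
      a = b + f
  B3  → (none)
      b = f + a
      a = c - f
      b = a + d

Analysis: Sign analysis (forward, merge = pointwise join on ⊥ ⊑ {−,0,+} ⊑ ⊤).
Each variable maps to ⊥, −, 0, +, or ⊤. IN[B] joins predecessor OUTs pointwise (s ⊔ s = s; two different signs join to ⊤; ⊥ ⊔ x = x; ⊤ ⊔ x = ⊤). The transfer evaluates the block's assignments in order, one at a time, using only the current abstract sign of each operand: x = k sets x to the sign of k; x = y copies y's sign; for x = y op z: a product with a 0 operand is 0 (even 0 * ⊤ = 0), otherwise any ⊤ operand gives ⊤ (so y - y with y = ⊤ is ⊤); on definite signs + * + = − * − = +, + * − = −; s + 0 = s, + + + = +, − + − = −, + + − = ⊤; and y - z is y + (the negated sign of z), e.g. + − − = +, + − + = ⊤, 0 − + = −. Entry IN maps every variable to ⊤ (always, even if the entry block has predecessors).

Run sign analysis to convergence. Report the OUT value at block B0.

Answer: {a: ⊤, b: ⊤, c: 0, d: ⊤, e: ⊤, f: ⊤}

Derivation:
Per-block solution:
  B0: | IN=(all ⊤) | OUT={c:0; rest ⊤}
  B1: | IN={c:0; rest ⊤} | OUT={c:0, d:-, f:0; rest ⊤}
  B2: | IN={c:0, d:-, f:0; rest ⊤} | OUT={c:0, d:-, f:0; rest ⊤}
  B3: | IN={c:0, d:-, f:0; rest ⊤} | OUT={a:0, b:-, c:0, d:-, f:0; rest ⊤}

Merge at B0 (entry node, so the boundary value (all ⊤) is joined with the incoming edge(s)): IN[B0] = (all ⊤) ⊔ OUT[B2] = {a: ⊤, b: ⊤, c: ⊤, d: ⊤, e: ⊤, f: ⊤}
Applying B0's transfer function to that IN value gives OUT[B0] (row B0 above).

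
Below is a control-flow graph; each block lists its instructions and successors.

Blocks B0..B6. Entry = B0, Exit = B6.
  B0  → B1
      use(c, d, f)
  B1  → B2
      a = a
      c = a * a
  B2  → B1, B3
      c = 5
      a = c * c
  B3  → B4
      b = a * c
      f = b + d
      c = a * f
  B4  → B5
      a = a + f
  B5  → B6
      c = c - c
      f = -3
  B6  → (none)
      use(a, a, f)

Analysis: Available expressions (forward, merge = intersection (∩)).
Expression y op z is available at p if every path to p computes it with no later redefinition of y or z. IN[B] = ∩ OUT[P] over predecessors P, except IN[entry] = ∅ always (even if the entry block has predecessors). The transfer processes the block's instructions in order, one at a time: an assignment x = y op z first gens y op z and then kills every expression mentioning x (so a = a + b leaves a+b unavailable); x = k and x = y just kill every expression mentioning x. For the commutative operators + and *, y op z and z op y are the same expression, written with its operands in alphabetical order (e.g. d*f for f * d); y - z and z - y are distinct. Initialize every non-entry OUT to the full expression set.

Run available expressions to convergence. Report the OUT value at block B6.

Answer: {b+d}

Trace:
Per-block solution:
  B0:  IN={}  OUT={}
  B1:  IN={}  OUT={a*a}
  B2:  IN={a*a}  OUT={c*c}
  B3:  IN={c*c}  OUT={a*f, b+d}
  B4:  IN={a*f, b+d}  OUT={b+d}
  B5:  IN={b+d}  OUT={b+d}
  B6:  IN={b+d}  OUT={b+d}

Merge at B6: IN[B6] = OUT[B5] = {b+d}
Applying B6's transfer function to that IN value gives OUT[B6] (row B6 above).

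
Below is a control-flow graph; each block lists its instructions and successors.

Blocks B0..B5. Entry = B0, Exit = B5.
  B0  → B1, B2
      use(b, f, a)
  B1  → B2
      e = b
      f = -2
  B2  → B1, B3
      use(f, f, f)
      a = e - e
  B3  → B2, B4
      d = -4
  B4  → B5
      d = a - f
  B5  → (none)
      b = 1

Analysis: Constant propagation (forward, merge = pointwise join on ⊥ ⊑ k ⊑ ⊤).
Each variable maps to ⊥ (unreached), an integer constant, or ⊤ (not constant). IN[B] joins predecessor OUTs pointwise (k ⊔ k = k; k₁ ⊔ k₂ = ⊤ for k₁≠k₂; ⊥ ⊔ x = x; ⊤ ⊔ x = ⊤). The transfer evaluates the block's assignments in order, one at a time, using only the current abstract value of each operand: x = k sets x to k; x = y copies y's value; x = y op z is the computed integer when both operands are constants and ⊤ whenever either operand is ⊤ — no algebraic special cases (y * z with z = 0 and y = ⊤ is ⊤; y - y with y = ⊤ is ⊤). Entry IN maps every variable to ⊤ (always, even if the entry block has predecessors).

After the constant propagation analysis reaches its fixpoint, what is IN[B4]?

Answer: {a: ⊤, b: ⊤, c: ⊤, d: -4, e: ⊤, f: ⊤}

Trace:
Fixpoint table:
  B0:  IN=(all ⊤)  OUT=(all ⊤)
  B1:  IN=(all ⊤)  OUT={f:-2; rest ⊤}
  B2:  IN=(all ⊤)  OUT=(all ⊤)
  B3:  IN=(all ⊤)  OUT={d:-4; rest ⊤}
  B4:  IN={d:-4; rest ⊤}  OUT=(all ⊤)
  B5:  IN=(all ⊤)  OUT={b:1; rest ⊤}

Merge at B4: IN[B4] = OUT[B3] = {a: ⊤, b: ⊤, c: ⊤, d: -4, e: ⊤, f: ⊤}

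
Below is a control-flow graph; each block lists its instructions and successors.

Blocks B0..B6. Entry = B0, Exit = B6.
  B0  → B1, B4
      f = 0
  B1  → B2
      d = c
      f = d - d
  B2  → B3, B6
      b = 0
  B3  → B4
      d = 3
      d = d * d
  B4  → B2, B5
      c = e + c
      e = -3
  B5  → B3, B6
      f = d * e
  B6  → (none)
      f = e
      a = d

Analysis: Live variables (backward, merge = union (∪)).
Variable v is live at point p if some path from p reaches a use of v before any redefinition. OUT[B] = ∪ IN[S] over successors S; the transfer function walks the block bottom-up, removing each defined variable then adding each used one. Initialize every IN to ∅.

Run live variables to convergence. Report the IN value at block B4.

Answer: {c, d, e}

Trace:
Per-block solution:
  B0:  IN={c, d, e}  OUT={c, d, e}
  B1:  IN={c, e}  OUT={c, d, e}
  B2:  IN={c, d, e}  OUT={c, d, e}
  B3:  IN={c, e}  OUT={c, d, e}
  B4:  IN={c, d, e}  OUT={c, d, e}
  B5:  IN={c, d, e}  OUT={c, d, e}
  B6:  IN={d, e}  OUT={}

Merge at B4: OUT[B4] = IN[B2] ⊔ IN[B5] = {c, d, e}
Applying B4's transfer function to that OUT value gives IN[B4] (row B4 above).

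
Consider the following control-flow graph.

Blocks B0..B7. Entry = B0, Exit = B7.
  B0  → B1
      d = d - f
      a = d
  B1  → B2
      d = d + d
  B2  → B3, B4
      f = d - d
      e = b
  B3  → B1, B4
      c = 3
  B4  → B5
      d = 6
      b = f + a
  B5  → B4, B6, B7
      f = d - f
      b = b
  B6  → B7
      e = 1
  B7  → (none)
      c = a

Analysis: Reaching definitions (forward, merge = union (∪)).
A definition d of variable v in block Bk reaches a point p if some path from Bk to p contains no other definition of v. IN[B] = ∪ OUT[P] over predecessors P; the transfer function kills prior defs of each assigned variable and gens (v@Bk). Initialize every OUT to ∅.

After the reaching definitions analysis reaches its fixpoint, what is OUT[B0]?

Fixpoint table:
  B0: | IN={} | OUT={a@B0, d@B0}
  B1: | IN={a@B0, c@B3, d@B0, d@B1, e@B2, f@B2} | OUT={a@B0, c@B3, d@B1, e@B2, f@B2}
  B2: | IN={a@B0, c@B3, d@B1, e@B2, f@B2} | OUT={a@B0, c@B3, d@B1, e@B2, f@B2}
  B3: | IN={a@B0, c@B3, d@B1, e@B2, f@B2} | OUT={a@B0, c@B3, d@B1, e@B2, f@B2}
  B4: | IN={a@B0, b@B5, c@B3, d@B1, d@B4, e@B2, f@B2, f@B5} | OUT={a@B0, b@B4, c@B3, d@B4, e@B2, f@B2, f@B5}
  B5: | IN={a@B0, b@B4, c@B3, d@B4, e@B2, f@B2, f@B5} | OUT={a@B0, b@B5, c@B3, d@B4, e@B2, f@B5}
  B6: | IN={a@B0, b@B5, c@B3, d@B4, e@B2, f@B5} | OUT={a@B0, b@B5, c@B3, d@B4, e@B6, f@B5}
  B7: | IN={a@B0, b@B5, c@B3, d@B4, e@B2, e@B6, f@B5} | OUT={a@B0, b@B5, c@B7, d@B4, e@B2, e@B6, f@B5}

B0 is the boundary node: IN[B0] = {}
Applying B0's transfer function to that IN value gives OUT[B0] (row B0 above).

Answer: {a@B0, d@B0}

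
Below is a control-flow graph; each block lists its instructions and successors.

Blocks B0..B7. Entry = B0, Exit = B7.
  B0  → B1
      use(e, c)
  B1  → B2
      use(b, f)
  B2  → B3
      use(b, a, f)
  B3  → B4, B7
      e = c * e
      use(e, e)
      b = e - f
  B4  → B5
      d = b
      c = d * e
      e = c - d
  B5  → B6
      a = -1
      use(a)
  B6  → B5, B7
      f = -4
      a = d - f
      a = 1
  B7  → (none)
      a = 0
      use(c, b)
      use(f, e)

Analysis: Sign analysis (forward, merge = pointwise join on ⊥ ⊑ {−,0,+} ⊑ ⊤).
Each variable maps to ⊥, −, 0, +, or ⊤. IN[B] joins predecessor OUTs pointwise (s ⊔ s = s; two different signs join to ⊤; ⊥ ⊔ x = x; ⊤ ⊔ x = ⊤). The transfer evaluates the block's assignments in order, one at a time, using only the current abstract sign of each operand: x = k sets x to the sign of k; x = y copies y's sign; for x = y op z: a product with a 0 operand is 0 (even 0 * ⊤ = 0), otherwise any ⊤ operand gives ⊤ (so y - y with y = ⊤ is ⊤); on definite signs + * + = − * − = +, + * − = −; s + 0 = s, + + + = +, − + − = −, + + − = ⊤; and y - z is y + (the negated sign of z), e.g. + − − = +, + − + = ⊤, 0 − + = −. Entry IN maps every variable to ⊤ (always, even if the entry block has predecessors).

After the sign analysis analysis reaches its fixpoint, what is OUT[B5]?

Fixpoint table:
  B0:   IN=(all ⊤)   OUT=(all ⊤)
  B1:   IN=(all ⊤)   OUT=(all ⊤)
  B2:   IN=(all ⊤)   OUT=(all ⊤)
  B3:   IN=(all ⊤)   OUT=(all ⊤)
  B4:   IN=(all ⊤)   OUT=(all ⊤)
  B5:   IN=(all ⊤)   OUT={a:-; rest ⊤}
  B6:   IN={a:-; rest ⊤}   OUT={a:+, f:-; rest ⊤}
  B7:   IN=(all ⊤)   OUT={a:0; rest ⊤}

Merge at B5: IN[B5] = OUT[B4] ⊔ OUT[B6] = {a: ⊤, b: ⊤, c: ⊤, d: ⊤, e: ⊤, f: ⊤}
Applying B5's transfer function to that IN value gives OUT[B5] (row B5 above).

Answer: {a: -, b: ⊤, c: ⊤, d: ⊤, e: ⊤, f: ⊤}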